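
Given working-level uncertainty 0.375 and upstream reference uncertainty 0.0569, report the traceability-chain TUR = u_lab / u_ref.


TUR = u_lab / u_ref
= 0.375 / 0.0569
= 6.5905

6.5905


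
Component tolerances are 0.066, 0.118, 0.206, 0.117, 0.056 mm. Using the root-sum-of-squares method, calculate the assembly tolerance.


RSS = sqrt(0.066^2 + 0.118^2 + 0.206^2 + 0.117^2 + 0.056^2)
= sqrt(0.077541)
= 0.2785

0.2785


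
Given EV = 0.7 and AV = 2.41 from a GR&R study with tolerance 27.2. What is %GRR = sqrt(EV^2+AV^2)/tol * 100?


GRR = sqrt(EV^2 + AV^2) = sqrt(0.7^2 + 2.41^2) = 2.5096016
%GRR = GRR / tol * 100 = 2.5096016 / 27.2 * 100
%GRR = 9.2265

9.2265


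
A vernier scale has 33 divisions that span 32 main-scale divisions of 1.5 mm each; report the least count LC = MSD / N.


LC = MSD / n_div
= 1.5 / 33
= 0.0455

0.0455


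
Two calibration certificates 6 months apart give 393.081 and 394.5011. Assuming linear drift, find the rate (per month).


rate = (v2 - v1) / months
= (394.5011 - 393.081) / 6
= 1.4201 / 6
= 0.2367

0.2367


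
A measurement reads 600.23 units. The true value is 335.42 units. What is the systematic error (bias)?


Systematic error = measured - true
= 600.23 - 335.42
= 264.8100

264.8100


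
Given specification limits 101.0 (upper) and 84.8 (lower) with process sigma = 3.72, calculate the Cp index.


Cp = (USL - LSL) / (6 * sigma)
= (101.0 - 84.8) / (6 * 3.72)
= 16.2000 / 22.3200
= 0.7258

0.7258


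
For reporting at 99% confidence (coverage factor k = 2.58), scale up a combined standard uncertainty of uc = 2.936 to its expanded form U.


U = k * uc
U = 2.58 * 2.936
U = 7.5749

7.5749


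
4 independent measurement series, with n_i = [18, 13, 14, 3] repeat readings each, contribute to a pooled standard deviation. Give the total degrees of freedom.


nu = sum_i (n_i - 1)
nu = ((18 - 1) + (13 - 1) + (14 - 1) + (3 - 1))
nu = 17 + 12 + 13 + 2
nu = 44

44


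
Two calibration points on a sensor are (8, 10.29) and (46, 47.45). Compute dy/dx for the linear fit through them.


slope = (y2 - y1) / (x2 - x1)
= (47.45 - 10.29) / (46 - 8)
= 37.1600 / 38
= 0.9779

0.9779


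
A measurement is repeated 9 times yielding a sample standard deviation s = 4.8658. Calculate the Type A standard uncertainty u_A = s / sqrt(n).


u_A = s / sqrt(n)
u_A = 4.8658 / sqrt(9)
u_A = 4.8658 / 3
u_A = 1.6219

1.6219


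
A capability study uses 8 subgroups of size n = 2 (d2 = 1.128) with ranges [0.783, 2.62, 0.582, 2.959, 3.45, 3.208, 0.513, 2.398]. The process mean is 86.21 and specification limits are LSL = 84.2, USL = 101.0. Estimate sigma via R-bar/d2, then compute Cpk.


R_bar = (0.783 + 2.62 + 0.582 + 2.959 + 3.45 + 3.208 + 0.513 + 2.398) / 8 = 2.064125
sigma = R_bar / d2 = 2.064125 / 1.128 = 1.829898
Cp = (USL - LSL)/(6*sigma) = (101.0 - 84.2)/(6*1.829898) = 1.5301
Cpu = (101.0 - 86.21)/(3*1.829898) = 2.6941
Cpl = (86.21 - 84.2)/(3*1.829898) = 0.3661
Cpk = min(Cpu, Cpl) = 0.3661

0.3661


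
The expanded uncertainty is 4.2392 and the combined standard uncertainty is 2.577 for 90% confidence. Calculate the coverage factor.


k = U / uc
k = 4.2392 / 2.577
k = 1.645

1.645


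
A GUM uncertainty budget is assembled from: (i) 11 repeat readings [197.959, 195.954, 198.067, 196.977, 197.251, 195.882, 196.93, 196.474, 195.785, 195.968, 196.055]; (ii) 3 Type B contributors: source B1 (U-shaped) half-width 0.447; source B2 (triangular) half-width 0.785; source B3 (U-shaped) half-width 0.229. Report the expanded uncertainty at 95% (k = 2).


mean = (197.959 + 195.954 + 198.067 + 196.977 + 197.251 + 195.882 + 196.93 + 196.474 + 195.785 + 195.968 + 196.055) / 11 = 196.6638182
s = sqrt(sum((x - mean)^2)/(n-1)) = 0.83296997
u_A = s / sqrt(n) = 0.83296997 / sqrt(11) = 0.2511499
u_B1 = 0.447 / sqrt(2) = 0.31607673
u_B2 = 0.785 / sqrt(6) = 0.32047491
u_B3 = 0.229 / sqrt(2) = 0.16192745
uc = sqrt(0.2511499^2 + 0.31607673^2 + 0.32047491^2 + 0.16192745^2) = 0.54028274
U = k * uc = 2 * 0.54028274
U = 1.0806

1.0806


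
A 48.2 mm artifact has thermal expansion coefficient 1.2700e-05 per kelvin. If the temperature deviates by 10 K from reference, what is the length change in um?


dL = L * alpha * dT
= 48.2 * 1.2700e-05 * 10
= 0.0061214 mm
dL_um = 0.0061214 * 1000 = 6.1214 um

6.1214


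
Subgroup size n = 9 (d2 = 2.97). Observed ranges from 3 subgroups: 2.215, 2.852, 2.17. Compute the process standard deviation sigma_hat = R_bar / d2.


R_bar = (2.215 + 2.852 + 2.17) / 3
R_bar = 7.237 / 3 = 2.4123333
sigma_hat = R_bar / d2 = 2.4123333 / 2.97 = 0.8122

0.8122


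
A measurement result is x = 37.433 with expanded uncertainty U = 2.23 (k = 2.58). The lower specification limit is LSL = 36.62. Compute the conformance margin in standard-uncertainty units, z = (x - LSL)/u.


u = U / k = 2.23 / 2.58 = 0.86434109
margin = |LSL - x| = |36.62 - 37.433| = 0.813
z = margin / u = 0.813 / 0.86434109
z = 0.9406

0.9406


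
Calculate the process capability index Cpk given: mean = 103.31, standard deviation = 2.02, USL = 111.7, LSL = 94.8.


Cpu = (USL - mean) / (3*sigma) = (111.7 - 103.31) / (3*2.02) = 1.3845
Cpl = (mean - LSL) / (3*sigma) = (103.31 - 94.8) / (3*2.02) = 1.4043
Cpk = min(Cpu, Cpl) = 1.3845

1.3845


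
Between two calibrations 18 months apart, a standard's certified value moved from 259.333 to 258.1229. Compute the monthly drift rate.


rate = (v2 - v1) / months
= (258.1229 - 259.333) / 18
= -1.2101 / 18
= -0.0672

-0.0672


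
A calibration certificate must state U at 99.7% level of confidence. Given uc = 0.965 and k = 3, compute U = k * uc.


U = k * uc
U = 3 * 0.965
U = 2.8950

2.8950


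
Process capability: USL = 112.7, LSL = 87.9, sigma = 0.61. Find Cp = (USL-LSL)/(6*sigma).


Cp = (USL - LSL) / (6 * sigma)
= (112.7 - 87.9) / (6 * 0.61)
= 24.8000 / 3.6600
= 6.7760

6.7760


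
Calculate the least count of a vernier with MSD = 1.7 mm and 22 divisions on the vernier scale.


LC = MSD / n_div
= 1.7 / 22
= 0.0773

0.0773


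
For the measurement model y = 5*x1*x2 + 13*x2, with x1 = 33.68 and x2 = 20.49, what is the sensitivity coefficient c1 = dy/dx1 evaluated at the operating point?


y = 5*x1*x2 + 13*x2
dy/dx1 = 5*x2
Evaluate at x2 = 20.49: c1 = 5 * 20.49
c1 = 102.4500

102.4500


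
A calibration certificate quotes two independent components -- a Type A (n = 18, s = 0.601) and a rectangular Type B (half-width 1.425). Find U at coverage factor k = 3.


u_A = s / sqrt(n) = 0.601 / sqrt(18) = 0.14165706
u_B = half_width / sqrt(3) = 1.425 / sqrt(3) = 0.82272413
uc = sqrt(u_A^2 + u_B^2) = sqrt(0.14165706^2 + 0.82272413^2) = 0.83483035
U = k * uc = 3 * 0.83483035
U = 2.5045

2.5045


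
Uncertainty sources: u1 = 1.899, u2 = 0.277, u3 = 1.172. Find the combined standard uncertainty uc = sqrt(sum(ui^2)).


uc = sqrt(1.899^2 + 0.277^2 + 1.172^2)
uc = sqrt(5.056514)
uc = 2.2487

2.2487


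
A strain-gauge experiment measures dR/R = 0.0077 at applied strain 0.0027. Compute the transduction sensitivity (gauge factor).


GF = (dR/R) / epsilon
= 0.0077 / 0.0027
= 2.8519

2.8519


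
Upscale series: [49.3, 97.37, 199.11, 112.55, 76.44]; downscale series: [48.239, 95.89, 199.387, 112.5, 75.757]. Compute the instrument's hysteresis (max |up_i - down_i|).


|49.3 - 48.239| = 1.0610
|97.37 - 95.89| = 1.4800
|199.11 - 199.387| = 0.2770
|112.55 - 112.5| = 0.0500
|76.44 - 75.757| = 0.6830
hysteresis = max(diffs) = 1.4800

1.4800


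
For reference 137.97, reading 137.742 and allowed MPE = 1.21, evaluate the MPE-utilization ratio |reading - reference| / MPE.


e = indication - reference = 137.742 - 137.97 = -0.2280
|e| = 0.2280
ratio = |e| / MPE = 0.2280 / 1.21
ratio = 0.1884

0.1884


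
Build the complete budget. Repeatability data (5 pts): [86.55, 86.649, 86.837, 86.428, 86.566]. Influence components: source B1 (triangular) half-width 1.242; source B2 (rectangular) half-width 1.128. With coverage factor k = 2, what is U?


mean = (86.55 + 86.649 + 86.837 + 86.428 + 86.566) / 5 = 86.606
s = sqrt(sum((x - mean)^2)/(n-1)) = 0.15135224
u_A = s / sqrt(n) = 0.15135224 / sqrt(5) = 0.067686779
u_B1 = 1.242 / sqrt(6) = 0.50704438
u_B2 = 1.128 / sqrt(3) = 0.6512511
uc = sqrt(0.067686779^2 + 0.50704438^2 + 0.6512511^2) = 0.82813254
U = k * uc = 2 * 0.82813254
U = 1.6563

1.6563


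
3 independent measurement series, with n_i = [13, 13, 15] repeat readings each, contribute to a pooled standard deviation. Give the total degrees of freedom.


nu = sum_i (n_i - 1)
nu = ((13 - 1) + (13 - 1) + (15 - 1))
nu = 12 + 12 + 14
nu = 38

38


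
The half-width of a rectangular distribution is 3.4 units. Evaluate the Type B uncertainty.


u_B = half_width / sqrt(3)
u_B = 3.4 / 1.7320508
u_B = 1.9630

1.9630


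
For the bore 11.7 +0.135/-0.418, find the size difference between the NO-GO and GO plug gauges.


GO = nominal - lower_tol (smallest hole = maximum material condition)
GO = 11.7 - 0.418 = 11.282
NO-GO = nominal + upper_tol (largest hole = least material condition)
NO-GO = 11.7 + 0.135 = 11.835
spread = NO-GO - GO = 11.835 - 11.282 = 0.5530

0.5530


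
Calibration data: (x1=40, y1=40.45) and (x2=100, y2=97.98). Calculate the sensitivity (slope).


slope = (y2 - y1) / (x2 - x1)
= (97.98 - 40.45) / (100 - 40)
= 57.5300 / 60
= 0.9588

0.9588


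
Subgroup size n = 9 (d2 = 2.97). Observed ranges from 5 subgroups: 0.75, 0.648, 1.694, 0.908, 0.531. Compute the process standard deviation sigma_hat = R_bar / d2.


R_bar = (0.75 + 0.648 + 1.694 + 0.908 + 0.531) / 5
R_bar = 4.531 / 5 = 0.9062
sigma_hat = R_bar / d2 = 0.9062 / 2.97 = 0.3051

0.3051


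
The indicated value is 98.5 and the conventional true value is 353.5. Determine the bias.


Systematic error = measured - true
= 98.5 - 353.5
= -255.0000

-255.0000


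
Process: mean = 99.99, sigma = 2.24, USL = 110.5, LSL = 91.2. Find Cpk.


Cpu = (USL - mean) / (3*sigma) = (110.5 - 99.99) / (3*2.24) = 1.5640
Cpl = (mean - LSL) / (3*sigma) = (99.99 - 91.2) / (3*2.24) = 1.3080
Cpk = min(Cpu, Cpl) = 1.3080

1.3080


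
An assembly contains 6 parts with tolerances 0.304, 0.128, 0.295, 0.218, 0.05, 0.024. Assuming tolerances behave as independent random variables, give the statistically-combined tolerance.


RSS = sqrt(0.304^2 + 0.128^2 + 0.295^2 + 0.218^2 + 0.05^2 + 0.024^2)
= sqrt(0.246425)
= 0.4964

0.4964


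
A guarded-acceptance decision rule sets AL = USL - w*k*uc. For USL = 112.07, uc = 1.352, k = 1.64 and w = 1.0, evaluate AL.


U = k * uc = 1.64 * 1.352 = 2.21728
guard band g = w * U = 1.0 * 2.21728 = 2.21728
AL = USL - g = 112.07 - 2.21728
AL = 109.8527

109.8527


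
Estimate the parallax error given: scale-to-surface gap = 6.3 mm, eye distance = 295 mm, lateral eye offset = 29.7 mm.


error = h * offset / d
= 6.3 * 29.7 / 295
= 0.6343

0.6343


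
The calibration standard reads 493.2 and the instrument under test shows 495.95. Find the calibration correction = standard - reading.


Correction = standard - reading
= 493.2 - 495.95
= -2.7500

-2.7500


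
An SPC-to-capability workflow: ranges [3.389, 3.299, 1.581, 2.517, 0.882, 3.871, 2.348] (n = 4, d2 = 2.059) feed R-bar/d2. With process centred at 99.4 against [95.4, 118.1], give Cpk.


R_bar = (3.389 + 3.299 + 1.581 + 2.517 + 0.882 + 3.871 + 2.348) / 7 = 2.5552857
sigma = R_bar / d2 = 2.5552857 / 2.059 = 1.2410324
Cp = (USL - LSL)/(6*sigma) = (118.1 - 95.4)/(6*1.2410324) = 3.0485
Cpu = (118.1 - 99.4)/(3*1.2410324) = 5.0227
Cpl = (99.4 - 95.4)/(3*1.2410324) = 1.0744
Cpk = min(Cpu, Cpl) = 1.0744

1.0744


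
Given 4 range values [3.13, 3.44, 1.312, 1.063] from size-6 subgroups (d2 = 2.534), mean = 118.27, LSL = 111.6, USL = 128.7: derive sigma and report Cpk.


R_bar = (3.13 + 3.44 + 1.312 + 1.063) / 4 = 2.23625
sigma = R_bar / d2 = 2.23625 / 2.534 = 0.88249803
Cp = (USL - LSL)/(6*sigma) = (128.7 - 111.6)/(6*0.88249803) = 3.2295
Cpu = (128.7 - 118.27)/(3*0.88249803) = 3.9396
Cpl = (118.27 - 111.6)/(3*0.88249803) = 2.5194
Cpk = min(Cpu, Cpl) = 2.5194

2.5194


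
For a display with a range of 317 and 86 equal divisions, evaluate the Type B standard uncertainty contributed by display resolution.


resolution = range / divisions
resolution = 317 / 86 = 3.6860465
u_res = resolution / (2*sqrt(3))
u_res = 3.6860465 / 3.4641016
u_res = 1.0641

1.0641


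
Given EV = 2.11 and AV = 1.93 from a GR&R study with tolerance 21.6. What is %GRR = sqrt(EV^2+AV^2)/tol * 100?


GRR = sqrt(EV^2 + AV^2) = sqrt(2.11^2 + 1.93^2) = 2.8595454
%GRR = GRR / tol * 100 = 2.8595454 / 21.6 * 100
%GRR = 13.2386

13.2386


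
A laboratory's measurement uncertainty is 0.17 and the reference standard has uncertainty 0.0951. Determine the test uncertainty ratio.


TUR = u_lab / u_ref
= 0.17 / 0.0951
= 1.7876

1.7876


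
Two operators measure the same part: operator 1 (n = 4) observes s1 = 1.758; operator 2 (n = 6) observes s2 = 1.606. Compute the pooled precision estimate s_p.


s_p = sqrt(((n1-1)*s1^2 + (n2-1)*s2^2) / (n1+n2-2))
numerator = (4-1)*1.758^2 + (6-1)*1.606^2 = 9.271692 + 12.89618 = 22.167872
denominator = 4 + 6 - 2 = 8
s_p^2 = 22.167872 / 8 = 2.770984
s_p = sqrt(2.770984) = 1.6646

1.6646


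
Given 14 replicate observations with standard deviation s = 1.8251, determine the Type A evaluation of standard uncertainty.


u_A = s / sqrt(n)
u_A = 1.8251 / sqrt(14)
u_A = 1.8251 / 3.7416574
u_A = 0.4878

0.4878


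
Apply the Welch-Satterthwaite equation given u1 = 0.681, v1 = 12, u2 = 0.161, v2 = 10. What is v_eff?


uc = sqrt(u1^2 + u2^2) = sqrt(0.681^2 + 0.161^2) = 0.69977282
v_eff = uc^4 / (u1^4/v1 + u2^4/v2)
= 0.69977282^4 / (0.681^4/12 + 0.161^4/10)
= 0.23978846 / 0.017990045
v_eff = 13.3290

13.3290


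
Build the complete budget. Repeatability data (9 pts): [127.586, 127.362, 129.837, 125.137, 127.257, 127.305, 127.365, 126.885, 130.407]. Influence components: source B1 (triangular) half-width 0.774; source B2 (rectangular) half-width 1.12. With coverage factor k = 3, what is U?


mean = (127.586 + 127.362 + 129.837 + 125.137 + 127.257 + 127.305 + 127.365 + 126.885 + 130.407) / 9 = 127.6823333
s = sqrt(sum((x - mean)^2)/(n-1)) = 1.5699021
u_A = s / sqrt(n) = 1.5699021 / sqrt(9) = 0.5233007
u_B1 = 0.774 / sqrt(6) = 0.31598418
u_B2 = 1.12 / sqrt(3) = 0.6466323
uc = sqrt(0.5233007^2 + 0.31598418^2 + 0.6466323^2) = 0.88984434
U = k * uc = 3 * 0.88984434
U = 2.6695

2.6695


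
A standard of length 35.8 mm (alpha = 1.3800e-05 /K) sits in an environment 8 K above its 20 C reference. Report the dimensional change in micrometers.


dL = L * alpha * dT
= 35.8 * 1.3800e-05 * 8
= 0.0039523 mm
dL_um = 0.0039523 * 1000 = 3.9523 um

3.9523


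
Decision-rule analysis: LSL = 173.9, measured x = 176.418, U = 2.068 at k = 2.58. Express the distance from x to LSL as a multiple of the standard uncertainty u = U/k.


u = U / k = 2.068 / 2.58 = 0.80155039
margin = |LSL - x| = |173.9 - 176.418| = 2.518
z = margin / u = 2.518 / 0.80155039
z = 3.1414

3.1414


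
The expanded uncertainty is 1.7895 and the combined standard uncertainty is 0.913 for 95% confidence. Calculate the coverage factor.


k = U / uc
k = 1.7895 / 0.913
k = 1.96

1.96


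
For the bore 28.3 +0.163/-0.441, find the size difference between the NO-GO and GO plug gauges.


GO = nominal - lower_tol (smallest hole = maximum material condition)
GO = 28.3 - 0.441 = 27.859
NO-GO = nominal + upper_tol (largest hole = least material condition)
NO-GO = 28.3 + 0.163 = 28.463
spread = NO-GO - GO = 28.463 - 27.859 = 0.6040

0.6040


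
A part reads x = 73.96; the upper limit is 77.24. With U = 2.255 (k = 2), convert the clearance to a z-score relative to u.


u = U / k = 2.255 / 2 = 1.1275
margin = |USL - x| = |77.24 - 73.96| = 3.28
z = margin / u = 3.28 / 1.1275
z = 2.9091

2.9091


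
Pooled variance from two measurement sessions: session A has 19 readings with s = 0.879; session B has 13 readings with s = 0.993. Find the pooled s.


s_p = sqrt(((n1-1)*s1^2 + (n2-1)*s2^2) / (n1+n2-2))
numerator = (19-1)*0.879^2 + (13-1)*0.993^2 = 13.907538 + 11.832588 = 25.740126
denominator = 19 + 13 - 2 = 30
s_p^2 = 25.740126 / 30 = 0.8580042
s_p = sqrt(0.8580042) = 0.9263

0.9263


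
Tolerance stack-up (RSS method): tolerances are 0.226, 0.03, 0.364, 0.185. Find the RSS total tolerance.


RSS = sqrt(0.226^2 + 0.03^2 + 0.364^2 + 0.185^2)
= sqrt(0.218697)
= 0.4677

0.4677


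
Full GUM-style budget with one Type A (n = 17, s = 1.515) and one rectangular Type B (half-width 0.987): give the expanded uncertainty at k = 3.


u_A = s / sqrt(n) = 1.515 / sqrt(17) = 0.36744147
u_B = half_width / sqrt(3) = 0.987 / sqrt(3) = 0.56984472
uc = sqrt(u_A^2 + u_B^2) = sqrt(0.36744147^2 + 0.56984472^2) = 0.67803852
U = k * uc = 3 * 0.67803852
U = 2.0341

2.0341


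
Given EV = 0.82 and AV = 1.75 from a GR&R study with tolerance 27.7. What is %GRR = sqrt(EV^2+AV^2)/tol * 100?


GRR = sqrt(EV^2 + AV^2) = sqrt(0.82^2 + 1.75^2) = 1.9325889
%GRR = GRR / tol * 100 = 1.9325889 / 27.7 * 100
%GRR = 6.9769

6.9769


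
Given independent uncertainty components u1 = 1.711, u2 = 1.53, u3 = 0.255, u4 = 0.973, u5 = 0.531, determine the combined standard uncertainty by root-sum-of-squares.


uc = sqrt(1.711^2 + 1.53^2 + 0.255^2 + 0.973^2 + 0.531^2)
uc = sqrt(6.562136)
uc = 2.5617

2.5617


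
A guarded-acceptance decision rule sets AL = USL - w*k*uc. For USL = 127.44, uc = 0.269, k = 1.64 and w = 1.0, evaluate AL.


U = k * uc = 1.64 * 0.269 = 0.44116
guard band g = w * U = 1.0 * 0.44116 = 0.44116
AL = USL - g = 127.44 - 0.44116
AL = 126.9988

126.9988


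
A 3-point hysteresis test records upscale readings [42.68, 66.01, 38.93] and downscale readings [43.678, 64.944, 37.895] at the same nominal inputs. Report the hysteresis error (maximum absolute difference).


|42.68 - 43.678| = 0.9980
|66.01 - 64.944| = 1.0660
|38.93 - 37.895| = 1.0350
hysteresis = max(diffs) = 1.0660

1.0660


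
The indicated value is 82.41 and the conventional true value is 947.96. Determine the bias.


Systematic error = measured - true
= 82.41 - 947.96
= -865.5500

-865.5500


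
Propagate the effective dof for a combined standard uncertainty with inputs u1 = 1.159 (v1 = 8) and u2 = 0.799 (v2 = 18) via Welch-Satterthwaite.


uc = sqrt(u1^2 + u2^2) = sqrt(1.159^2 + 0.799^2) = 1.4077223
v_eff = uc^4 / (u1^4/v1 + u2^4/v2)
= 1.4077223^4 / (1.159^4/8 + 0.799^4/18)
= 3.9270638 / 0.24819247
v_eff = 15.8227

15.8227


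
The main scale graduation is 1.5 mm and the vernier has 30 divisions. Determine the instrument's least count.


LC = MSD / n_div
= 1.5 / 30
= 0.0500

0.0500


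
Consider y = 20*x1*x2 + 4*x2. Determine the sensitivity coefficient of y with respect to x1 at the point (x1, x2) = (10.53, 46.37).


y = 20*x1*x2 + 4*x2
dy/dx1 = 20*x2
Evaluate at x2 = 46.37: c1 = 20 * 46.37
c1 = 927.4000

927.4000


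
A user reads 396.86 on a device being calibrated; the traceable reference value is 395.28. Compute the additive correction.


Correction = standard - reading
= 395.28 - 396.86
= -1.5800

-1.5800


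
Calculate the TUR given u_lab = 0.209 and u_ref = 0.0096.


TUR = u_lab / u_ref
= 0.209 / 0.0096
= 21.7708

21.7708


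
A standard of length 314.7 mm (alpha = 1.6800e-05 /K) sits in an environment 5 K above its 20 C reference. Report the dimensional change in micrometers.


dL = L * alpha * dT
= 314.7 * 1.6800e-05 * 5
= 0.0264348 mm
dL_um = 0.0264348 * 1000 = 26.4348 um

26.4348


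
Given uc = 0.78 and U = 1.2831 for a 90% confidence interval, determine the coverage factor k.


k = U / uc
k = 1.2831 / 0.78
k = 1.645

1.645


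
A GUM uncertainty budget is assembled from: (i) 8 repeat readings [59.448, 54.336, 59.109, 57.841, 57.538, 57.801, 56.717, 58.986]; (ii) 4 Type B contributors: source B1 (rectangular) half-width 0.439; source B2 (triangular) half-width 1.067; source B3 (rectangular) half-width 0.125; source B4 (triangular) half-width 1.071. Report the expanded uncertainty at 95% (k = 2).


mean = (59.448 + 54.336 + 59.109 + 57.841 + 57.538 + 57.801 + 56.717 + 58.986) / 8 = 57.722
s = sqrt(sum((x - mean)^2)/(n-1)) = 1.6488013
u_A = s / sqrt(n) = 1.6488013 / sqrt(8) = 0.58293929
u_B1 = 0.439 / sqrt(3) = 0.25345677
u_B2 = 1.067 / sqrt(6) = 0.43560093
u_B3 = 0.125 / sqrt(3) = 0.072168784
u_B4 = 1.071 / sqrt(6) = 0.43723392
uc = sqrt(0.58293929^2 + 0.25345677^2 + 0.43560093^2 + 0.072168784^2 + 0.43723392^2) = 0.88892551
U = k * uc = 2 * 0.88892551
U = 1.7779

1.7779


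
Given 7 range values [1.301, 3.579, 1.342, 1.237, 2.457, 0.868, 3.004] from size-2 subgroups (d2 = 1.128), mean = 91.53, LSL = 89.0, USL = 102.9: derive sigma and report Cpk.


R_bar = (1.301 + 3.579 + 1.342 + 1.237 + 2.457 + 0.868 + 3.004) / 7 = 1.9697143
sigma = R_bar / d2 = 1.9697143 / 1.128 = 1.7462006
Cp = (USL - LSL)/(6*sigma) = (102.9 - 89.0)/(6*1.7462006) = 1.3267
Cpu = (102.9 - 91.53)/(3*1.7462006) = 2.1704
Cpl = (91.53 - 89.0)/(3*1.7462006) = 0.4830
Cpk = min(Cpu, Cpl) = 0.4830

0.4830


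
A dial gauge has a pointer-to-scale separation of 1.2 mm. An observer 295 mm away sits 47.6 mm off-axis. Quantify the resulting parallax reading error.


error = h * offset / d
= 1.2 * 47.6 / 295
= 0.1936

0.1936


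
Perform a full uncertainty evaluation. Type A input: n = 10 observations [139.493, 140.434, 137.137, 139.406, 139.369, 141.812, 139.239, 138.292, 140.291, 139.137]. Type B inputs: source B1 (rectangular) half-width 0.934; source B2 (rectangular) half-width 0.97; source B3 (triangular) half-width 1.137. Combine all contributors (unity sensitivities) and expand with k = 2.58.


mean = (139.493 + 140.434 + 137.137 + 139.406 + 139.369 + 141.812 + 139.239 + 138.292 + 140.291 + 139.137) / 10 = 139.461
s = sqrt(sum((x - mean)^2)/(n-1)) = 1.2515386
u_A = s / sqrt(n) = 1.2515386 / sqrt(10) = 0.39577126
u_B1 = 0.934 / sqrt(3) = 0.53924515
u_B2 = 0.97 / sqrt(3) = 0.56002976
u_B3 = 1.137 / sqrt(6) = 0.46417831
uc = sqrt(0.39577126^2 + 0.53924515^2 + 0.56002976^2 + 0.46417831^2) = 0.98818776
U = k * uc = 2.58 * 0.98818776
U = 2.5495

2.5495


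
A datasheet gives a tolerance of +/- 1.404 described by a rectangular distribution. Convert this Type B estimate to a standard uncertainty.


u_B = half_width / sqrt(3)
u_B = 1.404 / 1.7320508
u_B = 0.8106

0.8106


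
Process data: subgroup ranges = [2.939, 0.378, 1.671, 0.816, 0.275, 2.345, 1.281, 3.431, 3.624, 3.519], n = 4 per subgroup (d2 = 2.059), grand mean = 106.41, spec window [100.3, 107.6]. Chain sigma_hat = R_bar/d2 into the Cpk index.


R_bar = (2.939 + 0.378 + 1.671 + 0.816 + 0.275 + 2.345 + 1.281 + 3.431 + 3.624 + 3.519) / 10 = 2.0279
sigma = R_bar / d2 = 2.0279 / 2.059 = 0.98489558
Cp = (USL - LSL)/(6*sigma) = (107.6 - 100.3)/(6*0.98489558) = 1.2353
Cpu = (107.6 - 106.41)/(3*0.98489558) = 0.4027
Cpl = (106.41 - 100.3)/(3*0.98489558) = 2.0679
Cpk = min(Cpu, Cpl) = 0.4027

0.4027


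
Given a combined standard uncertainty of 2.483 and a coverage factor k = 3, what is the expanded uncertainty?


U = k * uc
U = 3 * 2.483
U = 7.4490

7.4490


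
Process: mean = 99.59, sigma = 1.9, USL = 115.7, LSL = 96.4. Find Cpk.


Cpu = (USL - mean) / (3*sigma) = (115.7 - 99.59) / (3*1.9) = 2.8263
Cpl = (mean - LSL) / (3*sigma) = (99.59 - 96.4) / (3*1.9) = 0.5596
Cpk = min(Cpu, Cpl) = 0.5596

0.5596


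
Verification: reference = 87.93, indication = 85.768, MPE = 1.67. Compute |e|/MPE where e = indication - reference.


e = indication - reference = 85.768 - 87.93 = -2.1620
|e| = 2.1620
ratio = |e| / MPE = 2.1620 / 1.67
ratio = 1.2946

1.2946


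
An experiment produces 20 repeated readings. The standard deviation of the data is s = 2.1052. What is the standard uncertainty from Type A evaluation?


u_A = s / sqrt(n)
u_A = 2.1052 / sqrt(20)
u_A = 2.1052 / 4.472136
u_A = 0.4707

0.4707


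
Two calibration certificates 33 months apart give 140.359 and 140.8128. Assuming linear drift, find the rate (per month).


rate = (v2 - v1) / months
= (140.8128 - 140.359) / 33
= 0.4538 / 33
= 0.0138

0.0138


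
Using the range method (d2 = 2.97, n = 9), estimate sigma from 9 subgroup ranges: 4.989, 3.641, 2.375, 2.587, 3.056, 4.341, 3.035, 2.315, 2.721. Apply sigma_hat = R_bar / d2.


R_bar = (4.989 + 3.641 + 2.375 + 2.587 + 3.056 + 4.341 + 3.035 + 2.315 + 2.721) / 9
R_bar = 29.06 / 9 = 3.2288889
sigma_hat = R_bar / d2 = 3.2288889 / 2.97 = 1.0872

1.0872


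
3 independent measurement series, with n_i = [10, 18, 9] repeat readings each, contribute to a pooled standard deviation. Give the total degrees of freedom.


nu = sum_i (n_i - 1)
nu = ((10 - 1) + (18 - 1) + (9 - 1))
nu = 9 + 17 + 8
nu = 34

34


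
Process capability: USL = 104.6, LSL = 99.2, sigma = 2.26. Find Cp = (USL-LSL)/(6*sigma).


Cp = (USL - LSL) / (6 * sigma)
= (104.6 - 99.2) / (6 * 2.26)
= 5.4000 / 13.5600
= 0.3982

0.3982


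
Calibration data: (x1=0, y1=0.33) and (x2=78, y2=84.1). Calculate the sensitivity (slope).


slope = (y2 - y1) / (x2 - x1)
= (84.1 - 0.33) / (78 - 0)
= 83.7700 / 78
= 1.0740

1.0740


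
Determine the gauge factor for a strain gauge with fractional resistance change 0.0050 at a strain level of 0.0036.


GF = (dR/R) / epsilon
= 0.0050 / 0.0036
= 1.3889

1.3889


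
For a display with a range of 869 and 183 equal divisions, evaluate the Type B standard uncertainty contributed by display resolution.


resolution = range / divisions
resolution = 869 / 183 = 4.7486339
u_res = resolution / (2*sqrt(3))
u_res = 4.7486339 / 3.4641016
u_res = 1.3708

1.3708


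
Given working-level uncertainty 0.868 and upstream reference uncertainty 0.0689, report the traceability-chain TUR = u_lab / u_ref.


TUR = u_lab / u_ref
= 0.868 / 0.0689
= 12.5980

12.5980


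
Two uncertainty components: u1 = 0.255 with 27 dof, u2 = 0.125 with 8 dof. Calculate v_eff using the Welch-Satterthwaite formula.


uc = sqrt(u1^2 + u2^2) = sqrt(0.255^2 + 0.125^2) = 0.28398944
v_eff = uc^4 / (u1^4/v1 + u2^4/v2)
= 0.28398944^4 / (0.255^4/27 + 0.125^4/8)
= 0.0065044228 / 0.00018711945
v_eff = 34.7608

34.7608


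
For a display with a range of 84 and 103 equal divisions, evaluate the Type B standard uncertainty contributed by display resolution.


resolution = range / divisions
resolution = 84 / 103 = 0.81553398
u_res = resolution / (2*sqrt(3))
u_res = 0.81553398 / 3.4641016
u_res = 0.2354

0.2354


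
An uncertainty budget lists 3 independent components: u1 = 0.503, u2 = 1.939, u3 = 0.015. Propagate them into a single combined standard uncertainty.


uc = sqrt(0.503^2 + 1.939^2 + 0.015^2)
uc = sqrt(4.012955)
uc = 2.0032

2.0032


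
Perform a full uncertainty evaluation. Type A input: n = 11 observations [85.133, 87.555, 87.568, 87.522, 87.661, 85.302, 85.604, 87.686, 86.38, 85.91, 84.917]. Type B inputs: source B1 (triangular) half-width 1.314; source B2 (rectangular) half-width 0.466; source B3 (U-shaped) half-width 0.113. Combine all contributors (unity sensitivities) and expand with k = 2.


mean = (85.133 + 87.555 + 87.568 + 87.522 + 87.661 + 85.302 + 85.604 + 87.686 + 86.38 + 85.91 + 84.917) / 11 = 86.47618182
s = sqrt(sum((x - mean)^2)/(n-1)) = 1.1411182
u_A = s / sqrt(n) = 1.1411182 / sqrt(11) = 0.34406008
u_B1 = 1.314 / sqrt(6) = 0.53643825
u_B2 = 0.466 / sqrt(3) = 0.26904523
u_B3 = 0.113 / sqrt(2) = 0.079903066
uc = sqrt(0.34406008^2 + 0.53643825^2 + 0.26904523^2 + 0.079903066^2) = 0.69635707
U = k * uc = 2 * 0.69635707
U = 1.3927

1.3927


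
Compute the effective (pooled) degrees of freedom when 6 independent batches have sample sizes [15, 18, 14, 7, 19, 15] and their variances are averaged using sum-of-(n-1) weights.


nu = sum_i (n_i - 1)
nu = ((15 - 1) + (18 - 1) + (14 - 1) + (7 - 1) + (19 - 1) + (15 - 1))
nu = 14 + 17 + 13 + 6 + 18 + 14
nu = 82

82


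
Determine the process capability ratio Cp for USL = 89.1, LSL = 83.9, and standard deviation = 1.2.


Cp = (USL - LSL) / (6 * sigma)
= (89.1 - 83.9) / (6 * 1.2)
= 5.2000 / 7.2000
= 0.7222

0.7222


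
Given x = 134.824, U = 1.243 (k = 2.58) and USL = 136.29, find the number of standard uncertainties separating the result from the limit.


u = U / k = 1.243 / 2.58 = 0.48178295
margin = |USL - x| = |136.29 - 134.824| = 1.466
z = margin / u = 1.466 / 0.48178295
z = 3.0429

3.0429


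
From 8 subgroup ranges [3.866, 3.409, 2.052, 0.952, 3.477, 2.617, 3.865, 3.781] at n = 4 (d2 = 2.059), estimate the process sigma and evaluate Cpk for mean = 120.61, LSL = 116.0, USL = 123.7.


R_bar = (3.866 + 3.409 + 2.052 + 0.952 + 3.477 + 2.617 + 3.865 + 3.781) / 8 = 3.002375
sigma = R_bar / d2 = 3.002375 / 2.059 = 1.4581714
Cp = (USL - LSL)/(6*sigma) = (123.7 - 116.0)/(6*1.4581714) = 0.8801
Cpu = (123.7 - 120.61)/(3*1.4581714) = 0.7064
Cpl = (120.61 - 116.0)/(3*1.4581714) = 1.0538
Cpk = min(Cpu, Cpl) = 0.7064

0.7064


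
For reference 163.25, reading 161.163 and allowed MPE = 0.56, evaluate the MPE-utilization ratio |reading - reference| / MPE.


e = indication - reference = 161.163 - 163.25 = -2.0870
|e| = 2.0870
ratio = |e| / MPE = 2.0870 / 0.56
ratio = 3.7268

3.7268


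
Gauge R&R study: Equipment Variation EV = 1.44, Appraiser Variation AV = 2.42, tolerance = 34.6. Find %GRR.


GRR = sqrt(EV^2 + AV^2) = sqrt(1.44^2 + 2.42^2) = 2.8160256
%GRR = GRR / tol * 100 = 2.8160256 / 34.6 * 100
%GRR = 8.1388

8.1388


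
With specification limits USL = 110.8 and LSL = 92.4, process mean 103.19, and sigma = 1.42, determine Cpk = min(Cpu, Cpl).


Cpu = (USL - mean) / (3*sigma) = (110.8 - 103.19) / (3*1.42) = 1.7864
Cpl = (mean - LSL) / (3*sigma) = (103.19 - 92.4) / (3*1.42) = 2.5329
Cpk = min(Cpu, Cpl) = 1.7864

1.7864


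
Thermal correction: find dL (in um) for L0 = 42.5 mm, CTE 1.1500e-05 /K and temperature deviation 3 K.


dL = L * alpha * dT
= 42.5 * 1.1500e-05 * 3
= 0.0014663 mm
dL_um = 0.0014663 * 1000 = 1.4663 um

1.4663


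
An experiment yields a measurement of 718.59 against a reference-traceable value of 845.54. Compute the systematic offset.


Systematic error = measured - true
= 718.59 - 845.54
= -126.9500

-126.9500


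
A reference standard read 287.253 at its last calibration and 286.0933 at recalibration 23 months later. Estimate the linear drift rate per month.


rate = (v2 - v1) / months
= (286.0933 - 287.253) / 23
= -1.1597 / 23
= -0.0504

-0.0504


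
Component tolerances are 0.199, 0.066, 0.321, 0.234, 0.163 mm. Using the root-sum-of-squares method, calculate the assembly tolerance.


RSS = sqrt(0.199^2 + 0.066^2 + 0.321^2 + 0.234^2 + 0.163^2)
= sqrt(0.228323)
= 0.4778

0.4778


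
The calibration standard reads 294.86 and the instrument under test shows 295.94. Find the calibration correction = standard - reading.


Correction = standard - reading
= 294.86 - 295.94
= -1.0800

-1.0800


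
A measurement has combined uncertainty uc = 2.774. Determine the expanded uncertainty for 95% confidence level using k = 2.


U = k * uc
U = 2 * 2.774
U = 5.5480

5.5480


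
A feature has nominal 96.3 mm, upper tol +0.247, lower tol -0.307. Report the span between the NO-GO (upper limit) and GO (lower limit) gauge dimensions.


GO = nominal - lower_tol (smallest hole = maximum material condition)
GO = 96.3 - 0.307 = 95.993
NO-GO = nominal + upper_tol (largest hole = least material condition)
NO-GO = 96.3 + 0.247 = 96.547
spread = NO-GO - GO = 96.547 - 95.993 = 0.5540

0.5540


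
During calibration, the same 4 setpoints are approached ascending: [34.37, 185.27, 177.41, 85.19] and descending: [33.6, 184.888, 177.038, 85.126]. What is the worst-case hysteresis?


|34.37 - 33.6| = 0.7700
|185.27 - 184.888| = 0.3820
|177.41 - 177.038| = 0.3720
|85.19 - 85.126| = 0.0640
hysteresis = max(diffs) = 0.7700

0.7700


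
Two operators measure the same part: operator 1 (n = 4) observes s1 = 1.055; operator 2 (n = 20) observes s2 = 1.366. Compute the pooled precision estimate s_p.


s_p = sqrt(((n1-1)*s1^2 + (n2-1)*s2^2) / (n1+n2-2))
numerator = (4-1)*1.055^2 + (20-1)*1.366^2 = 3.339075 + 35.453164 = 38.792239
denominator = 4 + 20 - 2 = 22
s_p^2 = 38.792239 / 22 = 1.7632836
s_p = sqrt(1.7632836) = 1.3279

1.3279


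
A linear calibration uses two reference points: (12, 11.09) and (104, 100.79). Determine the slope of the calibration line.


slope = (y2 - y1) / (x2 - x1)
= (100.79 - 11.09) / (104 - 12)
= 89.7000 / 92
= 0.9750

0.9750


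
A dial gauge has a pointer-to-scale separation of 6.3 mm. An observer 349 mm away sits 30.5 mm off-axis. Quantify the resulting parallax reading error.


error = h * offset / d
= 6.3 * 30.5 / 349
= 0.5506

0.5506


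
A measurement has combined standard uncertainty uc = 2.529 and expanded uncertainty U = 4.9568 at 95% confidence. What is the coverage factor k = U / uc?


k = U / uc
k = 4.9568 / 2.529
k = 1.96

1.96


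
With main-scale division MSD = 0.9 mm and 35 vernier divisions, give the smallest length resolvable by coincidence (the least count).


LC = MSD / n_div
= 0.9 / 35
= 0.0257

0.0257


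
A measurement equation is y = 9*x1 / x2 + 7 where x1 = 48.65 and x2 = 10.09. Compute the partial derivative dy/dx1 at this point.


y = 9*x1 / x2 + 7
dy/dx1 = 9/x2
Evaluate at x2 = 10.09: c1 = 9 / 10.09
c1 = 0.8920

0.8920


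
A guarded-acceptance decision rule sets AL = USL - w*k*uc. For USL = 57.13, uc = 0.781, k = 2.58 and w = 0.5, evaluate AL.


U = k * uc = 2.58 * 0.781 = 2.01498
guard band g = w * U = 0.5 * 2.01498 = 1.00749
AL = USL - g = 57.13 - 1.00749
AL = 56.1225

56.1225


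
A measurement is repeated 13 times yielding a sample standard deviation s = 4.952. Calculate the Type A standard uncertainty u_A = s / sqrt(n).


u_A = s / sqrt(n)
u_A = 4.952 / sqrt(13)
u_A = 4.952 / 3.6055513
u_A = 1.3734

1.3734


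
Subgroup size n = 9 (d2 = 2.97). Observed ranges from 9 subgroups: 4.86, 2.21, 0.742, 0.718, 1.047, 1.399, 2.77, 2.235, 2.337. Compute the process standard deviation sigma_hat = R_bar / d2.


R_bar = (4.86 + 2.21 + 0.742 + 0.718 + 1.047 + 1.399 + 2.77 + 2.235 + 2.337) / 9
R_bar = 18.318 / 9 = 2.0353333
sigma_hat = R_bar / d2 = 2.0353333 / 2.97 = 0.6853

0.6853


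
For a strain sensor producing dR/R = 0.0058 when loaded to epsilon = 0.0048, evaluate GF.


GF = (dR/R) / epsilon
= 0.0058 / 0.0048
= 1.2083

1.2083


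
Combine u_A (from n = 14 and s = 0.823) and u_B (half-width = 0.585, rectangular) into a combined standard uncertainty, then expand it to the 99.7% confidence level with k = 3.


u_A = s / sqrt(n) = 0.823 / sqrt(14) = 0.219956
u_B = half_width / sqrt(3) = 0.585 / sqrt(3) = 0.33774991
uc = sqrt(u_A^2 + u_B^2) = sqrt(0.219956^2 + 0.33774991^2) = 0.40305787
U = k * uc = 3 * 0.40305787
U = 1.2092

1.2092


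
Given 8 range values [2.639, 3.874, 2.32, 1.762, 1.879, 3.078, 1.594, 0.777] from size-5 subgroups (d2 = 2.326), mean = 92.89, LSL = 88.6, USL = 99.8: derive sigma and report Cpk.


R_bar = (2.639 + 3.874 + 2.32 + 1.762 + 1.879 + 3.078 + 1.594 + 0.777) / 8 = 2.240375
sigma = R_bar / d2 = 2.240375 / 2.326 = 0.96318788
Cp = (USL - LSL)/(6*sigma) = (99.8 - 88.6)/(6*0.96318788) = 1.9380
Cpu = (99.8 - 92.89)/(3*0.96318788) = 2.3914
Cpl = (92.89 - 88.6)/(3*0.96318788) = 1.4847
Cpk = min(Cpu, Cpl) = 1.4847

1.4847


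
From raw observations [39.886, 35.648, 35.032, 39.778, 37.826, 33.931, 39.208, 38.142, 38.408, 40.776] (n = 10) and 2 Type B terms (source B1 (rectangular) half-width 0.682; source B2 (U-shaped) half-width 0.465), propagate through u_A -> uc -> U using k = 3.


mean = (39.886 + 35.648 + 35.032 + 39.778 + 37.826 + 33.931 + 39.208 + 38.142 + 38.408 + 40.776) / 10 = 37.8635
s = sqrt(sum((x - mean)^2)/(n-1)) = 2.280643
u_A = s / sqrt(n) = 2.280643 / sqrt(10) = 0.72120264
u_B1 = 0.682 / sqrt(3) = 0.39375288
u_B2 = 0.465 / sqrt(2) = 0.32880465
uc = sqrt(0.72120264^2 + 0.39375288^2 + 0.32880465^2) = 0.88503507
U = k * uc = 3 * 0.88503507
U = 2.6551

2.6551


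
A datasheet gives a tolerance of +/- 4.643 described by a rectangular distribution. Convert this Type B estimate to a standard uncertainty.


u_B = half_width / sqrt(3)
u_B = 4.643 / 1.7320508
u_B = 2.6806

2.6806


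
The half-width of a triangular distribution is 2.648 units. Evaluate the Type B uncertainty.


u_B = half_width / sqrt(6)
u_B = 2.648 / 2.4494897
u_B = 1.0810

1.0810


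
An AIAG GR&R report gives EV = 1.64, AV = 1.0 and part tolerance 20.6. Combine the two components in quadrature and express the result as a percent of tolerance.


GRR = sqrt(EV^2 + AV^2) = sqrt(1.64^2 + 1.0^2) = 1.9208332
%GRR = GRR / tol * 100 = 1.9208332 / 20.6 * 100
%GRR = 9.3244

9.3244


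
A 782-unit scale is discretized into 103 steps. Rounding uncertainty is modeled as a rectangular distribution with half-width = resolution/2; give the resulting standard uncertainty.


resolution = range / divisions
resolution = 782 / 103 = 7.592233
u_res = resolution / (2*sqrt(3))
u_res = 7.592233 / 3.4641016
u_res = 2.1917

2.1917


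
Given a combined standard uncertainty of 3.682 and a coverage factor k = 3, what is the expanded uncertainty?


U = k * uc
U = 3 * 3.682
U = 11.0460

11.0460


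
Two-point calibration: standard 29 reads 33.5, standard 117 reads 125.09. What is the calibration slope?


slope = (y2 - y1) / (x2 - x1)
= (125.09 - 33.5) / (117 - 29)
= 91.5900 / 88
= 1.0408

1.0408


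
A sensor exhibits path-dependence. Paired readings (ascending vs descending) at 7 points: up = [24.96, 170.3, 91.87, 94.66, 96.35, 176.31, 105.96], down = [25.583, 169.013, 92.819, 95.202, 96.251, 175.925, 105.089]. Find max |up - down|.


|24.96 - 25.583| = 0.6230
|170.3 - 169.013| = 1.2870
|91.87 - 92.819| = 0.9490
|94.66 - 95.202| = 0.5420
|96.35 - 96.251| = 0.0990
|176.31 - 175.925| = 0.3850
|105.96 - 105.089| = 0.8710
hysteresis = max(diffs) = 1.2870

1.2870


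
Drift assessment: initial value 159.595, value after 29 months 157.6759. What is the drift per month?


rate = (v2 - v1) / months
= (157.6759 - 159.595) / 29
= -1.9191 / 29
= -0.0662

-0.0662


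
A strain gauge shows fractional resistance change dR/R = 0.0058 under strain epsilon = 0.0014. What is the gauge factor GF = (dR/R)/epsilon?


GF = (dR/R) / epsilon
= 0.0058 / 0.0014
= 4.1429

4.1429


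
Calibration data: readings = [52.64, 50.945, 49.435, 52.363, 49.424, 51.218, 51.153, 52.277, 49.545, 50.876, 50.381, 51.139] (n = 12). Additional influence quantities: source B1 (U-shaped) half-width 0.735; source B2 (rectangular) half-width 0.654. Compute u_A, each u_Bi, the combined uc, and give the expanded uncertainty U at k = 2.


mean = (52.64 + 50.945 + 49.435 + 52.363 + 49.424 + 51.218 + 51.153 + 52.277 + 49.545 + 50.876 + 50.381 + 51.139) / 12 = 50.94966667
s = sqrt(sum((x - mean)^2)/(n-1)) = 1.1155732
u_A = s / sqrt(n) = 1.1155732 / sqrt(12) = 0.32203824
u_B1 = 0.735 / sqrt(2) = 0.51972348
u_B2 = 0.654 / sqrt(3) = 0.37758708
uc = sqrt(0.32203824^2 + 0.51972348^2 + 0.37758708^2) = 0.71860499
U = k * uc = 2 * 0.71860499
U = 1.4372

1.4372


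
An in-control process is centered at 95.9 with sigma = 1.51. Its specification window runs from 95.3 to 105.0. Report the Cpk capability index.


Cpu = (USL - mean) / (3*sigma) = (105.0 - 95.9) / (3*1.51) = 2.0088
Cpl = (mean - LSL) / (3*sigma) = (95.9 - 95.3) / (3*1.51) = 0.1325
Cpk = min(Cpu, Cpl) = 0.1325

0.1325


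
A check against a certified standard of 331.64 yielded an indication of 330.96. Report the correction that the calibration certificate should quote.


Correction = standard - reading
= 331.64 - 330.96
= 0.6800

0.6800


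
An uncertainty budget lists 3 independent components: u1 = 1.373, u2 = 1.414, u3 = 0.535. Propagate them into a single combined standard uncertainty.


uc = sqrt(1.373^2 + 1.414^2 + 0.535^2)
uc = sqrt(4.17075)
uc = 2.0422

2.0422


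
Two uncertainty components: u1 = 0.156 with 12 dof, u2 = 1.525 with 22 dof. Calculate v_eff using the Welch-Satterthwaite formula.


uc = sqrt(u1^2 + u2^2) = sqrt(0.156^2 + 1.525^2) = 1.5329583
v_eff = uc^4 / (u1^4/v1 + u2^4/v2)
= 1.5329583^4 / (0.156^4/12 + 1.525^4/22)
= 5.5223174 / 0.2458917
v_eff = 22.4583

22.4583
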